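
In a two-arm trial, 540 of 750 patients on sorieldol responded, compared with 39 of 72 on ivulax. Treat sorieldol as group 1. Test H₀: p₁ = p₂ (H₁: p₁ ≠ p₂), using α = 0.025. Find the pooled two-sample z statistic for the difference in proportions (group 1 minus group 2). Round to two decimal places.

z = 3.17

p̂₁ = 540/750 ≈ 0.7200, p̂₂ = 39/72 ≈ 0.5417.
Pooled p̂ = (540+39)/(750+72) = 579/822 = 0.7044.
SE = √(0.208229 × 0.0152222) = 0.0563.
z = (0.7200 − 0.5417)/0.0563 = 0.1783/0.0563 = 3.17.
Two-sided p-value ≈ 2·Φ(−3.168) = 0.0015; since p < α = 0.025, reject H₀.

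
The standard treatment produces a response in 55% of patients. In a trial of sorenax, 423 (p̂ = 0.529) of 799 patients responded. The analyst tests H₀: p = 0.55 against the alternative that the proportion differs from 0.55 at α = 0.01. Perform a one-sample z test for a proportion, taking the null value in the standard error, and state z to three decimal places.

p̂ = 423/799 ≈ 0.52941.
SE = √(p₀(1−p₀)/n) = √(0.2475/799) = 0.01760.
z = (0.52941 − 0.55)/0.01760 = -0.02059/0.01760 = -1.170.
p-value = 2·P(Z > 1.170) ≈ 0.2421, so at α = 0.01 we fail to reject H₀.

z = -1.170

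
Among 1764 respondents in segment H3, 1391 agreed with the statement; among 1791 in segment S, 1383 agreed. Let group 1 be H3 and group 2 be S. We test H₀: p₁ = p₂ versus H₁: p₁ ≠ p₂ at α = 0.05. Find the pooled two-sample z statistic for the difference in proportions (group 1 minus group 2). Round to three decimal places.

p̂₁ = 1391/1764 = 0.78855, p̂₂ = 1383/1791 = 0.77219.
Pooled p̂ = (1391+1383)/(1764+1791) = 2774/3555 = 0.78031.
SE = √(p̂(1−p̂)(1/n₁+1/n₂)) = √(0.78031·0.21969·0.00112524) = √(0.000192896) = 0.01389.
z = (0.78855 − 0.77219)/0.01389 = 0.01636/0.01389 = 1.178.
Two-sided p-value ≈ 2·Φ(−1.178) = 0.2390, so at α = 0.05 we fail to reject H₀.

z = 1.178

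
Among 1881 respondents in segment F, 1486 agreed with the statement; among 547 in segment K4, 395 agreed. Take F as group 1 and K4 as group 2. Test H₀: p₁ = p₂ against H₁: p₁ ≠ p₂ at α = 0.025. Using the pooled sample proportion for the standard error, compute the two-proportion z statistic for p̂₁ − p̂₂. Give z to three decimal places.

p̂₁ = 1486/1881 = 0.790005, p̂₂ = 395/547 = 0.722121.
Pooled p̂ = (1486+395)/(1881+547) = 1881/2428 = 0.774712.
SE = √(0.174533 × 0.00235979) = 0.020294.
z = (0.790005 − 0.722121)/0.020294 = 0.067884/0.020294 = 3.345.
Two-sided p-value ≈ 2·Φ(−3.345) = 0.0008, so at α = 0.025 we reject H₀.

z = 3.345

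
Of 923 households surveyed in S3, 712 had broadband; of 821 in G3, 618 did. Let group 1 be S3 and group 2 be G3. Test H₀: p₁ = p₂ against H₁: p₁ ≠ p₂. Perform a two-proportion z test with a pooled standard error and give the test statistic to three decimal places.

z = 0.914

p̂₁ = 712/923 = 0.77140, p̂₂ = 618/821 = 0.75274.
Pooled p̂ = (712+618)/(923+821) = 1330/1744 = 0.76261.
SE = √(0.181034 × 0.00230145) = 0.02041.
z = (0.77140 − 0.75274)/0.02041 = 0.01866/0.02041 = 0.914.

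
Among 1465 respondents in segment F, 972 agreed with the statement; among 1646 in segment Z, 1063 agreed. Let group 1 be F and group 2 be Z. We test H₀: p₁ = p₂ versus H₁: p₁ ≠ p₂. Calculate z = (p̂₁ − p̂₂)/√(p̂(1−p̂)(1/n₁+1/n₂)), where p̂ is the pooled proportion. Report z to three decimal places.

z = 1.034

p̂₁ = 972/1465 = 0.663481, p̂₂ = 1063/1646 = 0.645808.
Pooled p̂ = (972+1063)/(1465+1646) = 2035/3111 = 0.654131.
SE = √(p̂(1−p̂)(1/n₁+1/n₂)) = √(0.654131·0.345869·0.00129013) = √(0.000291883) = 0.017085.
z = (0.663481 − 0.645808)/0.017085 = 0.017673/0.017085 = 1.034.
p-value = 2·P(Z > 1.034) ≈ 0.3009.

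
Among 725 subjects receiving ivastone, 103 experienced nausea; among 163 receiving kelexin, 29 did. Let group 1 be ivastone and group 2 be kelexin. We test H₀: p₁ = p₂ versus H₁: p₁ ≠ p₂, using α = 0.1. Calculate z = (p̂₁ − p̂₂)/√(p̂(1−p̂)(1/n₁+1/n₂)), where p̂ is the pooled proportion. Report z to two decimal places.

p̂₁ = 103/725 = 0.1421, p̂₂ = 29/163 = 0.1779.
Pooled p̂ = (103+29)/(725+163) = 132/888 = 0.1486.
SE = √(0.126552 × 0.00751428) = 0.0308.
z = (0.1421 − 0.1779)/0.0308 = -0.0358/0.0308 = -1.16.
Two-sided p-value ≈ 2·Φ(−1.162) = 0.2451. With α = 0.1, fail to reject H₀.

z = -1.16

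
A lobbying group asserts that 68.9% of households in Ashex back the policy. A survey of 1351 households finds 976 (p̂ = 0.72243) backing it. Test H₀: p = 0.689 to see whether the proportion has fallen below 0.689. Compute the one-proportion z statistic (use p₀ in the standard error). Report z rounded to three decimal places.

p̂ = 976/1351 = 0.722428.
SE = √(p₀(1−p₀)/n) = √(0.21428/1351) = 0.012594.
z = (0.722428 − 0.689)/0.012594 = 0.033428/0.012594 = 2.654.
p-value = P(Z < 2.654) ≈ 0.9960.

z = 2.654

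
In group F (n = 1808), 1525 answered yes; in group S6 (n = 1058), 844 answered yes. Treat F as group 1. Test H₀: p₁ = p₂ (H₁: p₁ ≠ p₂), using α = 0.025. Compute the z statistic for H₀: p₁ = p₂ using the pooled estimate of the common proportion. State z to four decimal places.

p̂₁ = 1525/1808 = 0.8434735, p̂₂ = 844/1058 = 0.7977316.
Pooled p̂ = (1525+844)/(1808+1058) = 2369/2866 = 0.8265876.
SE = √(p̂(1−p̂)(1/n₁+1/n₂)) = √(0.8265876·0.1734124·0.00149828) = √(0.000214764) = 0.0146548.
z = (0.8434735 − 0.7977316)/0.0146548 = 0.0457419/0.0146548 = 3.1213.
p-value = 2·P(Z > 3.121) ≈ 0.0018. With α = 0.025, reject H₀.

z = 3.1213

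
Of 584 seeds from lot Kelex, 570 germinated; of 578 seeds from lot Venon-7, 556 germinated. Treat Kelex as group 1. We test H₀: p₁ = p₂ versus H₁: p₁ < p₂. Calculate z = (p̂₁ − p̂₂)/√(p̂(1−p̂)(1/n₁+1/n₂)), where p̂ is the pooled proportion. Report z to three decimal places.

z = 1.386

p̂₁ = 570/584 = 0.976027, p̂₂ = 556/578 = 0.961938.
Pooled p̂ = (570+556)/(584+578) = 1126/1162 = 0.969019.
SE = √(0.0300212 × 0.00344243) = 0.010166.
z = (0.976027 − 0.961938)/0.010166 = 0.014089/0.010166 = 1.386.
p-value = P(Z < 1.386) ≈ 0.9171.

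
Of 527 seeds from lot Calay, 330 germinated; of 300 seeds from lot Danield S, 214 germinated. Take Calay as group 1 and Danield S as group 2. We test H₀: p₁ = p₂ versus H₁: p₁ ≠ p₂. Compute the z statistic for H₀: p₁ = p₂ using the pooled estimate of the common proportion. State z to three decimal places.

z = -2.540

p̂₁ = 330/527 ≈ 0.62619, p̂₂ = 214/300 ≈ 0.71333.
Pooled p̂ = (330+214)/(527+300) = 544/827 = 0.65780.
SE = √(p̂(1−p̂)(1/n₁+1/n₂)) = √(0.65780·0.34220·0.00523087) = √(0.00117746) = 0.03431.
z = (0.62619 − 0.71333)/0.03431 = -0.08714/0.03431 = -2.540.
p-value = 2·P(Z > 2.540) ≈ 0.0111.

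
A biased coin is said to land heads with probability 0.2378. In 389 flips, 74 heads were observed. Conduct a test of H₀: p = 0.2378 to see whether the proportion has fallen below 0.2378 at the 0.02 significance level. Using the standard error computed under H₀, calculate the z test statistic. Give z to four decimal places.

z = -2.2037

p̂ = 74/389 = 0.190231.
Under H₀, SE = √(0.2378·0.7622/389) = √(0.000465941) = 0.021586.
z = (0.190231 − 0.2378)/0.021586 = -0.047569/0.021586 = -2.2037.
p-value = P(Z < -2.204) ≈ 0.0138, so at α = 0.02 we reject H₀.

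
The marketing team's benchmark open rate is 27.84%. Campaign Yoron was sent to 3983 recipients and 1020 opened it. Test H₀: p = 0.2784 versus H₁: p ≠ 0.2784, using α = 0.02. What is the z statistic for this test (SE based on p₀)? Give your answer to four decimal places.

p̂ = 1020/3983 = 0.2560884.
Standard error under H₀: √(0.2784×0.7216/3983) = 0.0071020.
z = (0.2560884 − 0.2784)/0.0071020 = -0.0223116/0.0071020 = -3.1416.
Two-sided p-value ≈ 2·Φ(−3.142) = 0.0017. With α = 0.02, reject H₀.

z = -3.1416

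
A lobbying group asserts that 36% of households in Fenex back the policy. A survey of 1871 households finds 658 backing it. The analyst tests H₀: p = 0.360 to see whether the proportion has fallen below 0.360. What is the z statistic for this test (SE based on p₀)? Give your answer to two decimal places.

z = -0.75

p̂ = 658/1871 ≈ 0.3517.
SE = √(p₀(1−p₀)/n) = √(0.2304/1871) = 0.0111.
z = (0.3517 − 0.36)/0.0111 = -0.0083/0.0111 = -0.75.
p-value = P(Z < -0.749) ≈ 0.2268.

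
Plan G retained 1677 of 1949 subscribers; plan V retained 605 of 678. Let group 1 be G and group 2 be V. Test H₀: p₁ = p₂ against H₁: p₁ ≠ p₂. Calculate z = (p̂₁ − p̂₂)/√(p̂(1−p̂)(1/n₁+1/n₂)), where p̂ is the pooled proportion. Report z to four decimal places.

p̂₁ = 1677/1949 = 0.860441, p̂₂ = 605/678 = 0.892330.
Pooled p̂ = (1677+605)/(1949+678) = 2282/2627 = 0.868671.
SE = √(0.114081 × 0.00198801) = 0.015060.
z = (0.860441 − 0.892330)/0.015060 = -0.031889/0.015060 = -2.1175.

z = -2.1175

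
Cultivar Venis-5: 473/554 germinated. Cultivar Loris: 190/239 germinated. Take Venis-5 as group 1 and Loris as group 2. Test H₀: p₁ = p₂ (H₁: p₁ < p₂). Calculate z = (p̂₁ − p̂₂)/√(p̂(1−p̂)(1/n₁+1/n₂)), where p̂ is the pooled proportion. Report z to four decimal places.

p̂₁ = 473/554 ≈ 0.853791, p̂₂ = 190/239 ≈ 0.794979.
Pooled p̂ = (473+190)/(554+239) = 663/793 = 0.836066.
SE = √(0.13706 × 0.00598915) = 0.028651.
z = (0.853791 − 0.794979)/0.028651 = 0.058812/0.028651 = 2.0527.

z = 2.0527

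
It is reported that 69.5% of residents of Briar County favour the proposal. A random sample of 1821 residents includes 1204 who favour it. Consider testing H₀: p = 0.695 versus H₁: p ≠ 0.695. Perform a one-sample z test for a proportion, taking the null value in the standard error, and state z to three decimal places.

z = -3.135

p̂ = 1204/1821 = 0.661175.
SE = √(p₀(1−p₀)/n) = √(0.21198/1821) = 0.010789.
z = (0.661175 − 0.695)/0.010789 = -0.033825/0.010789 = -3.135.
p-value = 2·P(Z > 3.135) ≈ 0.0017.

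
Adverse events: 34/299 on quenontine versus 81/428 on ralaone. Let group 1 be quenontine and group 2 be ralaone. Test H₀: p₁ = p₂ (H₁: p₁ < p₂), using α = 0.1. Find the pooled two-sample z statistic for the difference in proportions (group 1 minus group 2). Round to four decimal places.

p̂₁ = 34/299 = 0.113712, p̂₂ = 81/428 = 0.189252.
Pooled p̂ = (34+81)/(299+428) = 115/727 = 0.158184.
SE = √(p̂(1−p̂)(1/n₁+1/n₂)) = √(0.158184·0.841816·0.00568093) = √(0.000756484) = 0.027504.
z = (0.113712 − 0.189252)/0.027504 = -0.075540/0.027504 = -2.7465.
p-value = P(Z < -2.746) ≈ 0.0030; since p < α = 0.1, reject H₀.

z = -2.7465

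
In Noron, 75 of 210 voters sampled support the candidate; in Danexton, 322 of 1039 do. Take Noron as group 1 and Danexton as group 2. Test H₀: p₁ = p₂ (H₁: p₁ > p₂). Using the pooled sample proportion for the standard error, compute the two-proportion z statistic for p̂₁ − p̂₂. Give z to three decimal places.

p̂₁ = 75/210 ≈ 0.35714, p̂₂ = 322/1039 ≈ 0.30991.
Pooled p̂ = (75+322)/(210+1039) = 397/1249 = 0.31785.
SE = √(p̂(1−p̂)(1/n₁+1/n₂)) = √(0.31785·0.68215·0.00572437) = √(0.00124117) = 0.03523.
z = (0.35714 − 0.30991)/0.03523 = 0.04723/0.03523 = 1.341.
p-value = P(Z > 1.341) ≈ 0.0900.

z = 1.341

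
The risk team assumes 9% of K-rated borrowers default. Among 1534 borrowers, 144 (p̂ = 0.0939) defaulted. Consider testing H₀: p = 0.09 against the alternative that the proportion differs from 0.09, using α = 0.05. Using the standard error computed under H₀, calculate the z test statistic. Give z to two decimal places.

p̂ = 144/1534 = 0.0939.
Under H₀, SE = √(0.09·0.91/1534) = √(5.33898e-05) = 0.0073.
z = (0.0939 − 0.09)/0.0073 = 0.0039/0.0073 = 0.53.
Two-sided p-value ≈ 2·Φ(−0.530) = 0.5961; since p > α = 0.05, fail to reject H₀.

z = 0.53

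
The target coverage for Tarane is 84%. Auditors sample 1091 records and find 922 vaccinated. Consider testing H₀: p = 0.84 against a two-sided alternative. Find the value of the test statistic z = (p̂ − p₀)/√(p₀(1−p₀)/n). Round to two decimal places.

p̂ = 922/1091 ≈ 0.8451.
SE = √(p₀(1−p₀)/n) = √(0.1344/1091) = 0.0111.
z = (0.8451 − 0.84)/0.0111 = 0.0051/0.0111 = 0.46.
p-value = 2·P(Z > 0.459) ≈ 0.6461.

z = 0.46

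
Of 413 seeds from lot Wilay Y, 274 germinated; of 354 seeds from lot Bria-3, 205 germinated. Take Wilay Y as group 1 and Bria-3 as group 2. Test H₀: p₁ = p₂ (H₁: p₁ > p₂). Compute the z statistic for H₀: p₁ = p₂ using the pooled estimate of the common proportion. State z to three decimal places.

p̂₁ = 274/413 ≈ 0.66344, p̂₂ = 205/354 ≈ 0.57910.
Pooled p̂ = (274+205)/(413+354) = 479/767 = 0.62451.
SE = √(0.234497 × 0.00524617) = 0.03507.
z = (0.66344 − 0.57910)/0.03507 = 0.08434/0.03507 = 2.405.
p-value = P(Z > 2.405) ≈ 0.0081.

z = 2.405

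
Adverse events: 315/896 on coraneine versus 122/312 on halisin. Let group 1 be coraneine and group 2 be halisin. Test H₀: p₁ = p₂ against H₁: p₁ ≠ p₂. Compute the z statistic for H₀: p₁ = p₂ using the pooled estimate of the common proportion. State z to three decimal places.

z = -1.249

p̂₁ = 315/896 ≈ 0.35156, p̂₂ = 122/312 ≈ 0.39103.
Pooled p̂ = (315+122)/(896+312) = 437/1208 = 0.36175.
SE = √(0.230888 × 0.0043212) = 0.03159.
z = (0.35156 − 0.39103)/0.03159 = -0.03947/0.03159 = -1.249.
Two-sided p-value ≈ 2·Φ(−1.249) = 0.2115.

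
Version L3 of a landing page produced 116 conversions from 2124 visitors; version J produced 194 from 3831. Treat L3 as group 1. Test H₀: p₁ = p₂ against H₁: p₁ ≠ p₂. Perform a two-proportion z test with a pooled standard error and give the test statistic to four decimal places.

z = 0.6614

p̂₁ = 116/2124 = 0.0546139, p̂₂ = 194/3831 = 0.0506395.
Pooled p̂ = (116+194)/(2124+3831) = 310/5955 = 0.0520571.
SE = √(p̂(1−p̂)(1/n₁+1/n₂)) = √(0.0520571·0.9479429·0.000731838) = √(3.61141e-05) = 0.0060095.
z = (0.0546139 − 0.0506395)/0.0060095 = 0.0039744/0.0060095 = 0.6614.
Two-sided p-value ≈ 2·Φ(−0.661) = 0.5084.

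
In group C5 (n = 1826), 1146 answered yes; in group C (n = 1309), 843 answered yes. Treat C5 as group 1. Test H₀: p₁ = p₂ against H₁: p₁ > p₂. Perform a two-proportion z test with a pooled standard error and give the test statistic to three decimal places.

z = -0.940

p̂₁ = 1146/1826 ≈ 0.62760, p̂₂ = 843/1309 ≈ 0.64400.
Pooled p̂ = (1146+843)/(1826+1309) = 1989/3135 = 0.63445.
SE = √(0.231923 × 0.00131159) = 0.01744.
z = (0.62760 − 0.64400)/0.01744 = -0.01640/0.01744 = -0.940.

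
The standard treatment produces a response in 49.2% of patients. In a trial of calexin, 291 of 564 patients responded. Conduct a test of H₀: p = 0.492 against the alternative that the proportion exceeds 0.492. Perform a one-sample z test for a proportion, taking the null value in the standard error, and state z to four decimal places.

p̂ = 291/564 ≈ 0.5159574.
Under H₀, SE = √(0.492·0.508/564) = √(0.000443149) = 0.0210511.
z = (0.5159574 − 0.492)/0.0210511 = 0.0239574/0.0210511 = 1.1381.

z = 1.1381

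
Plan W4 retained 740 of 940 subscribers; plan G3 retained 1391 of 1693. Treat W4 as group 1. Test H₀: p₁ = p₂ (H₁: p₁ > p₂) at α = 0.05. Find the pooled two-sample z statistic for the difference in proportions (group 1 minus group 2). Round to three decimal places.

p̂₁ = 740/940 = 0.78723, p̂₂ = 1391/1693 = 0.82162.
Pooled p̂ = (740+1391)/(940+1693) = 2131/2633 = 0.80934.
SE = √(0.154307 × 0.0016545) = 0.01598.
z = (0.78723 − 0.82162)/0.01598 = -0.03439/0.01598 = -2.152.
p-value = P(Z > -2.152) ≈ 0.9843; since p > α = 0.05, fail to reject H₀.

z = -2.152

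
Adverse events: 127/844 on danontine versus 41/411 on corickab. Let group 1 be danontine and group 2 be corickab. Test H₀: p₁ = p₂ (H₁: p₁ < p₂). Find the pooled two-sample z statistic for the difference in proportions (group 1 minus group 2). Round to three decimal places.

z = 2.476

p̂₁ = 127/844 ≈ 0.15047, p̂₂ = 41/411 ≈ 0.09976.
Pooled p̂ = (127+41)/(844+411) = 168/1255 = 0.13386.
SE = √(p̂(1−p̂)(1/n₁+1/n₂)) = √(0.13386·0.86614·0.00361792) = √(0.00041948) = 0.02048.
z = (0.15047 − 0.09976)/0.02048 = 0.05071/0.02048 = 2.476.
p-value = P(Z < 2.476) ≈ 0.9934.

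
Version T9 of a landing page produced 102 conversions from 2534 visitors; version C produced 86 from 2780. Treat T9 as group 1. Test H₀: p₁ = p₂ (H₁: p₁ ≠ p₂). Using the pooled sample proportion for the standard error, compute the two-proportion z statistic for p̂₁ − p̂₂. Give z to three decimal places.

p̂₁ = 102/2534 = 0.04025, p̂₂ = 86/2780 = 0.03094.
Pooled p̂ = (102+86)/(2534+2780) = 188/5314 = 0.03538.
SE = √(p̂(1−p̂)(1/n₁+1/n₂)) = √(0.03538·0.96462·0.000754345) = √(2.57433e-05) = 0.00507.
z = (0.04025 − 0.03094)/0.00507 = 0.00931/0.00507 = 1.836.

z = 1.836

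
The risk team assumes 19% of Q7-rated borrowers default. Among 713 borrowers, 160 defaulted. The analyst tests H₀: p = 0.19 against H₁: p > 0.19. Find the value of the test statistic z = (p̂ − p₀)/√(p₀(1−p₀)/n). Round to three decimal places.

p̂ = 160/713 ≈ 0.22440.
SE = √(p₀(1−p₀)/n) = √(0.1539/713) = 0.01469.
z = (0.22440 − 0.19)/0.01469 = 0.03440/0.01469 = 2.342.

z = 2.342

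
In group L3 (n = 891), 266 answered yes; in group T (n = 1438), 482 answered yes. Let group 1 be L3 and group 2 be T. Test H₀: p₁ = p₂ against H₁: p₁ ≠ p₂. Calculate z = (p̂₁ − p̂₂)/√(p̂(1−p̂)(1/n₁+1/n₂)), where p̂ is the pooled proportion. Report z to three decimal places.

p̂₁ = 266/891 = 0.29854, p̂₂ = 482/1438 = 0.33519.
Pooled p̂ = (266+482)/(891+1438) = 748/2329 = 0.32117.
SE = √(0.218019 × 0.00181774) = 0.01991.
z = (0.29854 − 0.33519)/0.01991 = -0.03665/0.01991 = -1.841.
p-value = 2·P(Z > 1.841) ≈ 0.0656.

z = -1.841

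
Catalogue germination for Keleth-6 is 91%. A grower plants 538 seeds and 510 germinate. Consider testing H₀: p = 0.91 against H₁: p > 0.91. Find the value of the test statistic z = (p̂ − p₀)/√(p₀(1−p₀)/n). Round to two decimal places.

p̂ = 510/538 = 0.94796.
SE = √(p₀(1−p₀)/n) = √(0.0819/538) = 0.01234.
z = (0.94796 − 0.91)/0.01234 = 0.03796/0.01234 = 3.08.
p-value = P(Z > 3.076) ≈ 0.0010.

z = 3.08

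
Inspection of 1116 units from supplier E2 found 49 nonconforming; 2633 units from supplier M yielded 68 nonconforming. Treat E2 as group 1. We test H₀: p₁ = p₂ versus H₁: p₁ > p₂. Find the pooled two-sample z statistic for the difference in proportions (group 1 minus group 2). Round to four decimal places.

z = 2.9112

p̂₁ = 49/1116 ≈ 0.0439068, p̂₂ = 68/2633 ≈ 0.0258261.
Pooled p̂ = (49+68)/(1116+2633) = 117/3749 = 0.0312083.
SE = √(0.0302344 × 0.00127585) = 0.0062108.
z = (0.0439068 − 0.0258261)/0.0062108 = 0.0180807/0.0062108 = 2.9112.
p-value = P(Z > 2.911) ≈ 0.0018.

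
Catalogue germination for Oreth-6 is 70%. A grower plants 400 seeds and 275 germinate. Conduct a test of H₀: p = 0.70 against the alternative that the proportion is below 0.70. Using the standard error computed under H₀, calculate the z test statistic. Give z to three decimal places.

z = -0.546

p̂ = 275/400 = 0.68750.
Standard error under H₀: √(0.7×0.3/400) = 0.02291.
z = (0.68750 − 0.7)/0.02291 = -0.01250/0.02291 = -0.546.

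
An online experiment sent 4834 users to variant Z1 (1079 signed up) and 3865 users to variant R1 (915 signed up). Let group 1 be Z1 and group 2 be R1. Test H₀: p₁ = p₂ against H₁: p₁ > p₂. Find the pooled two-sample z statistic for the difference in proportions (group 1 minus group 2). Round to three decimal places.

z = -1.492

p̂₁ = 1079/4834 = 0.22321, p̂₂ = 915/3865 = 0.23674.
Pooled p̂ = (1079+915)/(4834+3865) = 1994/8699 = 0.22922.
SE = √(0.176679 × 0.0004656) = 0.00907.
z = (0.22321 − 0.23674)/0.00907 = -0.01353/0.00907 = -1.492.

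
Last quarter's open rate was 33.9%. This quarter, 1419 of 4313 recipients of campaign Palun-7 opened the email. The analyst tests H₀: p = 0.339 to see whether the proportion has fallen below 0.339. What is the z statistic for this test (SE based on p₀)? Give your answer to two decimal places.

p̂ = 1419/4313 = 0.3290.
Standard error under H₀: √(0.339×0.661/4313) = 0.0072.
z = (0.3290 − 0.339)/0.0072 = -0.0100/0.0072 = -1.39.

z = -1.39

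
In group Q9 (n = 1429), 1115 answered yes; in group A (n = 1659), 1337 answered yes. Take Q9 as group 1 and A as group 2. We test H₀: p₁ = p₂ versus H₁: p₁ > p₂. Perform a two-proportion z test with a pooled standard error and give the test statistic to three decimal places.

p̂₁ = 1115/1429 ≈ 0.780266, p̂₂ = 1337/1659 ≈ 0.805907.
Pooled p̂ = (1115+1337)/(1429+1659) = 2452/3088 = 0.794041.
SE = √(0.16354 × 0.00130256) = 0.014595.
z = (0.780266 − 0.805907)/0.014595 = -0.025641/0.014595 = -1.757.
p-value = P(Z > -1.757) ≈ 0.9605.

z = -1.757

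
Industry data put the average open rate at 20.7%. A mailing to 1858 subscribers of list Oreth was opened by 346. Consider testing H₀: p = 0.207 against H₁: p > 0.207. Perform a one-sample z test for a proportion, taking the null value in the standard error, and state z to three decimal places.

p̂ = 346/1858 = 0.18622.
SE = √(p₀(1−p₀)/n) = √(0.16415/1858) = 0.00940.
z = (0.18622 − 0.207)/0.00940 = -0.02078/0.00940 = -2.211.

z = -2.211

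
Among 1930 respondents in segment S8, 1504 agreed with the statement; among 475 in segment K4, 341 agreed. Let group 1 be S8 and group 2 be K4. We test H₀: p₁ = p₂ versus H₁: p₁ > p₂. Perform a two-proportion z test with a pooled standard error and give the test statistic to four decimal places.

z = 2.8354

p̂₁ = 1504/1930 = 0.779275, p̂₂ = 341/475 = 0.717895.
Pooled p̂ = (1504+341)/(1930+475) = 1845/2405 = 0.767152.
SE = √(p̂(1−p̂)(1/n₁+1/n₂)) = √(0.767152·0.232848·0.0026234) = √(0.000468617) = 0.021648.
z = (0.779275 − 0.717895)/0.021648 = 0.061380/0.021648 = 2.8354.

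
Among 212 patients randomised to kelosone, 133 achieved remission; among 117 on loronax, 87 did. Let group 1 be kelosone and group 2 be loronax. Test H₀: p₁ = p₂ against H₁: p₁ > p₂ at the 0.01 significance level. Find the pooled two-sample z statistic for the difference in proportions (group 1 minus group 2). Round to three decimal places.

p̂₁ = 133/212 ≈ 0.62736, p̂₂ = 87/117 ≈ 0.74359.
Pooled p̂ = (133+87)/(212+117) = 220/329 = 0.66869.
SE = √(p̂(1−p̂)(1/n₁+1/n₂)) = √(0.66869·0.33131·0.013264) = √(0.00293854) = 0.05421.
z = (0.62736 − 0.74359)/0.05421 = -0.11623/0.05421 = -2.144.
p-value = P(Z > -2.144) ≈ 0.9840, so at α = 0.01 we fail to reject H₀.

z = -2.144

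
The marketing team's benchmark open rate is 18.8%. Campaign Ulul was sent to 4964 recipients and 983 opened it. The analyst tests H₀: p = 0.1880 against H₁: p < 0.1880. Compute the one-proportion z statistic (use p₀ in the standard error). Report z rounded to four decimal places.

p̂ = 983/4964 ≈ 0.1980258.
SE = √(p₀(1−p₀)/n) = √(0.15266/4964) = 0.0055455.
z = (0.1980258 − 0.188)/0.0055455 = 0.0100258/0.0055455 = 1.8079.
p-value = P(Z < 1.808) ≈ 0.9647.

z = 1.8079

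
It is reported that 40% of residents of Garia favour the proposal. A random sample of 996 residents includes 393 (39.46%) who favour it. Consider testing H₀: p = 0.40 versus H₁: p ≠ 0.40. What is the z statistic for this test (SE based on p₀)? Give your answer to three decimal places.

z = -0.349

p̂ = 393/996 ≈ 0.39458.
Under H₀, SE = √(0.4·0.6/996) = √(0.000240964) = 0.01552.
z = (0.39458 − 0.4)/0.01552 = -0.00542/0.01552 = -0.349.
Two-sided p-value ≈ 2·Φ(−0.349) = 0.7269.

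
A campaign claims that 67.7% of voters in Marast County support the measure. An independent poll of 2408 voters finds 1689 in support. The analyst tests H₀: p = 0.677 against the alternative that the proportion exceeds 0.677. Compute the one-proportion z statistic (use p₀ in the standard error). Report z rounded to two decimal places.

z = 2.56

p̂ = 1689/2408 = 0.70141.
Standard error under H₀: √(0.677×0.323/2408) = 0.00953.
z = (0.70141 − 0.677)/0.00953 = 0.02441/0.00953 = 2.56.
p-value = P(Z > 2.562) ≈ 0.0052.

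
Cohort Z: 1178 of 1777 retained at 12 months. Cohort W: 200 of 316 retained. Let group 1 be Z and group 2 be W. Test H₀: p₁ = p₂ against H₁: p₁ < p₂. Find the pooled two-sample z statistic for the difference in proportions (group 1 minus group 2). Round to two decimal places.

z = 1.04

p̂₁ = 1178/1777 = 0.66292, p̂₂ = 200/316 = 0.63291.
Pooled p̂ = (1178+200)/(1777+316) = 1378/2093 = 0.65839.
SE = √(p̂(1−p̂)(1/n₁+1/n₂)) = √(0.65839·0.34161·0.0037273) = √(0.000838323) = 0.02895.
z = (0.66292 − 0.63291)/0.02895 = 0.03001/0.02895 = 1.04.
p-value = P(Z < 1.036) ≈ 0.8500.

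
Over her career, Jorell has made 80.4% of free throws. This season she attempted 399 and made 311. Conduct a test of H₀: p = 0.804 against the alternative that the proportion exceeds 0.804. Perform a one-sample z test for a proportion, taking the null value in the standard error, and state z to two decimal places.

p̂ = 311/399 ≈ 0.7794.
Under H₀, SE = √(0.804·0.196/399) = √(0.000394947) = 0.0199.
z = (0.7794 − 0.804)/0.0199 = -0.0246/0.0199 = -1.24.

z = -1.24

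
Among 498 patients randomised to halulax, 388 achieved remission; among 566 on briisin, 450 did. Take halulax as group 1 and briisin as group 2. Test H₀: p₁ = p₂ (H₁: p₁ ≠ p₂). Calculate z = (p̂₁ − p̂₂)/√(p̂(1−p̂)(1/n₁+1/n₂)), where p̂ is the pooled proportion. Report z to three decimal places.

z = -0.634

p̂₁ = 388/498 ≈ 0.77912, p̂₂ = 450/566 ≈ 0.79505.
Pooled p̂ = (388+450)/(498+566) = 838/1064 = 0.78759.
SE = √(0.16729 × 0.00377482) = 0.02513.
z = (0.77912 − 0.79505)/0.02513 = -0.01593/0.02513 = -0.634.
p-value = 2·P(Z > 0.634) ≈ 0.5260.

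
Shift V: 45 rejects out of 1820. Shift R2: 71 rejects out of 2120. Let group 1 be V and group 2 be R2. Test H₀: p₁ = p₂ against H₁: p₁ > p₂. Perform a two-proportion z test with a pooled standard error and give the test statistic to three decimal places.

p̂₁ = 45/1820 ≈ 0.024725, p̂₂ = 71/2120 ≈ 0.033491.
Pooled p̂ = (45+71)/(1820+2120) = 116/3940 = 0.029442.
SE = √(p̂(1−p̂)(1/n₁+1/n₂)) = √(0.029442·0.970558·0.00102115) = √(2.91791e-05) = 0.005402.
z = (0.024725 − 0.033491)/0.005402 = -0.008766/0.005402 = -1.623.

z = -1.623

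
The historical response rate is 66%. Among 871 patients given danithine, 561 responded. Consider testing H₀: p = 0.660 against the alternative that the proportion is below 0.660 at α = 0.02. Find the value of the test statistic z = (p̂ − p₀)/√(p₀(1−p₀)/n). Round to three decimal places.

z = -0.991

p̂ = 561/871 ≈ 0.64409.
Under H₀, SE = √(0.66·0.34/871) = √(0.000257635) = 0.01605.
z = (0.64409 − 0.66)/0.01605 = -0.01591/0.01605 = -0.991.
p-value = P(Z < -0.991) ≈ 0.1607, so at α = 0.02 we fail to reject H₀.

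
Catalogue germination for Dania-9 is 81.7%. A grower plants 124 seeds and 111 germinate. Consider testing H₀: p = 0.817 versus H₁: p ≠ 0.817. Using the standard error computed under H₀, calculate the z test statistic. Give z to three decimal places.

p̂ = 111/124 ≈ 0.89516.
Under H₀, SE = √(0.817·0.183/124) = √(0.00120573) = 0.03472.
z = (0.89516 − 0.817)/0.03472 = 0.07816/0.03472 = 2.251.
Two-sided p-value ≈ 2·Φ(−2.251) = 0.0244.

z = 2.251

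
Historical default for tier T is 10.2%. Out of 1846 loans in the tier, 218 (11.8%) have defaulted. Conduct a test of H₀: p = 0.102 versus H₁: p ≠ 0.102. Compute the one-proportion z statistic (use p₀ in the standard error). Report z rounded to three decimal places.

z = 2.285

p̂ = 218/1846 ≈ 0.118093.
Under H₀, SE = √(0.102·0.898/1846) = √(4.96186e-05) = 0.007044.
z = (0.118093 − 0.102)/0.007044 = 0.016093/0.007044 = 2.285.
p-value = 2·P(Z > 2.285) ≈ 0.0223.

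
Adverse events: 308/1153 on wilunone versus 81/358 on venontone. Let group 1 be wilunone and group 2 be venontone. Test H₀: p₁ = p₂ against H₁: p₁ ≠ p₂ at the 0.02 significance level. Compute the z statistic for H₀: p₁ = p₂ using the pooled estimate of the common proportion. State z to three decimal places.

z = 1.545

p̂₁ = 308/1153 = 0.26713, p̂₂ = 81/358 = 0.22626.
Pooled p̂ = (308+81)/(1153+358) = 389/1511 = 0.25745.
SE = √(p̂(1−p̂)(1/n₁+1/n₂)) = √(0.25745·0.74255·0.0036606) = √(0.000699787) = 0.02645.
z = (0.26713 − 0.22626)/0.02645 = 0.04087/0.02645 = 1.545.
p-value = 2·P(Z > 1.545) ≈ 0.1223, so at α = 0.02 we fail to reject H₀.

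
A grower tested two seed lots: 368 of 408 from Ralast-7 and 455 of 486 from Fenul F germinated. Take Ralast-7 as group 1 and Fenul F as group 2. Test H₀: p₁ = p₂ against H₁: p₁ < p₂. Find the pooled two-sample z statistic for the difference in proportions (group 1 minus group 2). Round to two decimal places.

z = -1.89

p̂₁ = 368/408 ≈ 0.90196, p̂₂ = 455/486 ≈ 0.93621.
Pooled p̂ = (368+455)/(408+486) = 823/894 = 0.92058.
SE = √(0.0731111 × 0.00450859) = 0.01816.
z = (0.90196 − 0.93621)/0.01816 = -0.03425/0.01816 = -1.89.
p-value = P(Z < -1.887) ≈ 0.0296.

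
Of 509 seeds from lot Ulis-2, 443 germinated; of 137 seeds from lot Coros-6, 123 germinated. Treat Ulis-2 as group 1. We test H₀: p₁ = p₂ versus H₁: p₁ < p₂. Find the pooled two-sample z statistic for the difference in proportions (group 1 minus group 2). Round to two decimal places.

p̂₁ = 443/509 ≈ 0.8703, p̂₂ = 123/137 ≈ 0.8978.
Pooled p̂ = (443+123)/(509+137) = 566/646 = 0.8762.
SE = √(p̂(1−p̂)(1/n₁+1/n₂)) = √(0.8762·0.1238·0.00926391) = √(0.00100516) = 0.0317.
z = (0.8703 − 0.8978)/0.0317 = -0.0275/0.0317 = -0.87.

z = -0.87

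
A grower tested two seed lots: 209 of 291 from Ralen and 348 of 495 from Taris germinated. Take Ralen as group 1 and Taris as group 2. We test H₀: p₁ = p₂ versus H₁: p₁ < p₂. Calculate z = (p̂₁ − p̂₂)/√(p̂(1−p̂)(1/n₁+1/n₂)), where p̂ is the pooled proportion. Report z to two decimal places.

z = 0.45

p̂₁ = 209/291 ≈ 0.7182, p̂₂ = 348/495 ≈ 0.7030.
Pooled p̂ = (209+348)/(291+495) = 557/786 = 0.7087.
SE = √(0.206465 × 0.00545663) = 0.0336.
z = (0.7182 − 0.7030)/0.0336 = 0.0152/0.0336 = 0.45.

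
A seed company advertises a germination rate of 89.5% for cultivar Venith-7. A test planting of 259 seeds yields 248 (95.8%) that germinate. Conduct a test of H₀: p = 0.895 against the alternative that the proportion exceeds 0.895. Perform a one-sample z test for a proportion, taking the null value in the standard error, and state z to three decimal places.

p̂ = 248/259 = 0.957529.
SE = √(p₀(1−p₀)/n) = √(0.093975/259) = 0.019048.
z = (0.957529 − 0.895)/0.019048 = 0.062529/0.019048 = 3.283.

z = 3.283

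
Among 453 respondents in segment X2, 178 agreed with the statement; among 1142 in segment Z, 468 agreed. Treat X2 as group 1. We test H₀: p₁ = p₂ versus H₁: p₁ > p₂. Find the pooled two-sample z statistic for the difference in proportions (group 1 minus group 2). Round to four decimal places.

p̂₁ = 178/453 ≈ 0.3929360, p̂₂ = 468/1142 ≈ 0.4098074.
Pooled p̂ = (178+468)/(453+1142) = 646/1595 = 0.4050157.
SE = √(0.240978 × 0.00308316) = 0.0272576.
z = (0.3929360 − 0.4098074)/0.0272576 = -0.0168714/0.0272576 = -0.6190.
p-value = P(Z > -0.619) ≈ 0.7320.

z = -0.6190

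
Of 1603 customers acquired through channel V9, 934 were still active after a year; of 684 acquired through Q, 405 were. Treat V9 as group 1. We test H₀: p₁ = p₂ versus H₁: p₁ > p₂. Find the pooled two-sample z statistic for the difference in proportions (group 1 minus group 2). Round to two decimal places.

p̂₁ = 934/1603 ≈ 0.5827, p̂₂ = 405/684 ≈ 0.5921.
Pooled p̂ = (934+405)/(1603+684) = 1339/2287 = 0.5855.
SE = √(0.242693 × 0.00208582) = 0.0225.
z = (0.5827 − 0.5921)/0.0225 = -0.0094/0.0225 = -0.42.
p-value = P(Z > -0.420) ≈ 0.6627.

z = -0.42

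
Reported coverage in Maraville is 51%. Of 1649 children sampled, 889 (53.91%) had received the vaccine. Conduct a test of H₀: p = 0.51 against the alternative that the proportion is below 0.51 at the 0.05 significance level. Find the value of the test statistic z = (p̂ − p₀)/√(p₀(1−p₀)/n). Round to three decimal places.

p̂ = 889/1649 = 0.53911.
Under H₀, SE = √(0.51·0.49/1649) = √(0.000151546) = 0.01231.
z = (0.53911 − 0.51)/0.01231 = 0.02911/0.01231 = 2.365.
p-value = P(Z < 2.365) ≈ 0.9910. With α = 0.05, fail to reject H₀.

z = 2.365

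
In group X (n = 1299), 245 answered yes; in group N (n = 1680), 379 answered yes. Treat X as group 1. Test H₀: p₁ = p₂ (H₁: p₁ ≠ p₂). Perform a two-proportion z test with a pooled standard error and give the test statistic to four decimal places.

p̂₁ = 245/1299 = 0.1886066, p̂₂ = 379/1680 = 0.2255952.
Pooled p̂ = (245+379)/(1299+1680) = 624/2979 = 0.2094663.
SE = √(0.16559 × 0.00136506) = 0.0150346.
z = (0.1886066 − 0.2255952)/0.0150346 = -0.0369886/0.0150346 = -2.4602.
p-value = 2·P(Z > 2.460) ≈ 0.0139.

z = -2.4602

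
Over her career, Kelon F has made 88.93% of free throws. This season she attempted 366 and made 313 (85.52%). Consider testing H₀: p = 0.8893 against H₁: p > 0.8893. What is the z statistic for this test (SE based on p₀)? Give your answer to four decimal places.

z = -2.0797

p̂ = 313/366 = 0.855191.
SE = √(p₀(1−p₀)/n) = √(0.098446/366) = 0.016401.
z = (0.855191 − 0.8893)/0.016401 = -0.034109/0.016401 = -2.0797.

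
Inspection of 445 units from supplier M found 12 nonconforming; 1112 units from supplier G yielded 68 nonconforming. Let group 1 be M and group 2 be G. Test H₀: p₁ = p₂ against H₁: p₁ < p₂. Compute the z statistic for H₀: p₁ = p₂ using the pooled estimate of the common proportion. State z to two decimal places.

z = -2.76

p̂₁ = 12/445 ≈ 0.0270, p̂₂ = 68/1112 ≈ 0.0612.
Pooled p̂ = (12+68)/(445+1112) = 80/1557 = 0.0514.
SE = √(0.0487409 × 0.00314647) = 0.0124.
z = (0.0270 − 0.0612)/0.0124 = -0.0342/0.0124 = -2.76.
p-value = P(Z < -2.760) ≈ 0.0029.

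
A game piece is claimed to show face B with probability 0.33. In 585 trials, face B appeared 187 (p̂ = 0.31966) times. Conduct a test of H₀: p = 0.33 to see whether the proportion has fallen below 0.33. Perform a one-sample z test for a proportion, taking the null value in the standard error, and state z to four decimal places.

p̂ = 187/585 ≈ 0.319658.
SE = √(p₀(1−p₀)/n) = √(0.2211/585) = 0.019441.
z = (0.319658 − 0.33)/0.019441 = -0.010342/0.019441 = -0.5320.

z = -0.5320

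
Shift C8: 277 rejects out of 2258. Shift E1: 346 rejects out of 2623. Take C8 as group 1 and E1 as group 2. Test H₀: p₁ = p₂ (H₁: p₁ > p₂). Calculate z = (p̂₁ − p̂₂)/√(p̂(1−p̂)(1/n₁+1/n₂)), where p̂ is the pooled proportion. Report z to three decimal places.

z = -0.964

p̂₁ = 277/2258 = 0.122675, p̂₂ = 346/2623 = 0.131910.
Pooled p̂ = (277+346)/(2258+2623) = 623/4881 = 0.127638.
SE = √(0.111346 × 0.000824113) = 0.009579.
z = (0.122675 − 0.131910)/0.009579 = -0.009235/0.009579 = -0.964.
p-value = P(Z > -0.964) ≈ 0.8325.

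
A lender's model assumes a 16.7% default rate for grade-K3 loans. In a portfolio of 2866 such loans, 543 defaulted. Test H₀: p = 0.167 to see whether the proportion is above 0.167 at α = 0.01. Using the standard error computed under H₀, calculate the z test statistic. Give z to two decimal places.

z = 3.22

p̂ = 543/2866 = 0.18946.
Standard error under H₀: √(0.167×0.833/2866) = 0.00697.
z = (0.18946 − 0.167)/0.00697 = 0.02246/0.00697 = 3.22.
p-value = P(Z > 3.224) ≈ 0.0006, so at α = 0.01 we reject H₀.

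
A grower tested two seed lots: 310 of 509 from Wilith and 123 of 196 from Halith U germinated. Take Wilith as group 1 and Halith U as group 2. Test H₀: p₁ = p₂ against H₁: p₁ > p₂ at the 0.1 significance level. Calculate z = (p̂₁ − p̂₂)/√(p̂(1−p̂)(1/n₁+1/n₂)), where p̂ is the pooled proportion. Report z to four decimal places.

p̂₁ = 310/509 = 0.609037, p̂₂ = 123/196 = 0.627551.
Pooled p̂ = (310+123)/(509+196) = 433/705 = 0.614184.
SE = √(0.236962 × 0.00706668) = 0.040921.
z = (0.609037 − 0.627551)/0.040921 = -0.018514/0.040921 = -0.4524.
p-value = P(Z > -0.452) ≈ 0.6745; since p > α = 0.1, fail to reject H₀.

z = -0.4524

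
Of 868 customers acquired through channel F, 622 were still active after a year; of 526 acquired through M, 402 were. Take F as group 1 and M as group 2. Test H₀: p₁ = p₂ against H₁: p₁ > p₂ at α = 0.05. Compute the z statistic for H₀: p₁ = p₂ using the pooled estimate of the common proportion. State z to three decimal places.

z = -1.954

p̂₁ = 622/868 = 0.71659, p̂₂ = 402/526 = 0.76426.
Pooled p̂ = (622+402)/(868+526) = 1024/1394 = 0.73458.
SE = √(p̂(1−p̂)(1/n₁+1/n₂)) = √(0.73458·0.26542·0.00305321) = √(0.000595297) = 0.02440.
z = (0.71659 − 0.76426)/0.02440 = -0.04767/0.02440 = -1.954.
p-value = P(Z > -1.954) ≈ 0.9746. With α = 0.05, fail to reject H₀.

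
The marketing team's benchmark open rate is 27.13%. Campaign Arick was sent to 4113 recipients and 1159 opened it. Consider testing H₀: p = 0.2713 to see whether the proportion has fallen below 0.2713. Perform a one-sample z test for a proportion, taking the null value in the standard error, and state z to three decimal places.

z = 1.513

p̂ = 1159/4113 = 0.281789.
Under H₀, SE = √(0.2713·0.7287/4113) = √(4.80662e-05) = 0.006933.
z = (0.281789 − 0.2713)/0.006933 = 0.010489/0.006933 = 1.513.
p-value = P(Z < 1.513) ≈ 0.9349.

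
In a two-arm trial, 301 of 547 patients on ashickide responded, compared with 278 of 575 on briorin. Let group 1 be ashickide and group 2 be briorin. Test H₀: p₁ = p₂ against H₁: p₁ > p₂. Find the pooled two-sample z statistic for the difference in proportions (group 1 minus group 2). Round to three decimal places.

z = 2.238

p̂₁ = 301/547 = 0.55027, p̂₂ = 278/575 = 0.48348.
Pooled p̂ = (301+278)/(547+575) = 579/1122 = 0.51604.
SE = √(p̂(1−p̂)(1/n₁+1/n₂)) = √(0.51604·0.48396·0.00356728) = √(0.000890903) = 0.02985.
z = (0.55027 − 0.48348)/0.02985 = 0.06679/0.02985 = 2.238.
p-value = P(Z > 2.238) ≈ 0.0126.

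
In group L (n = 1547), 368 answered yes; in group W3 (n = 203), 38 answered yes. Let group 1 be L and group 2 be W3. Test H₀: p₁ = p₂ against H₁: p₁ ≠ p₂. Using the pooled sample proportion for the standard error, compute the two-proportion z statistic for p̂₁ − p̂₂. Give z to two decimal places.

z = 1.61

p̂₁ = 368/1547 = 0.2379, p̂₂ = 38/203 = 0.1872.
Pooled p̂ = (368+38)/(1547+203) = 406/1750 = 0.2320.
SE = √(0.178176 × 0.00557252) = 0.0315.
z = (0.2379 − 0.1872)/0.0315 = 0.0507/0.0315 = 1.61.
Two-sided p-value ≈ 2·Φ(−1.609) = 0.1077.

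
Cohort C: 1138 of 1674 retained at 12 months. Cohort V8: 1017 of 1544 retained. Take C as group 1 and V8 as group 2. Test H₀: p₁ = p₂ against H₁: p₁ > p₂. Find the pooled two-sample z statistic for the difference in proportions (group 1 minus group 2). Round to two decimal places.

z = 1.27

p̂₁ = 1138/1674 = 0.6798, p̂₂ = 1017/1544 = 0.6587.
Pooled p̂ = (1138+1017)/(1674+1544) = 2155/3218 = 0.6697.
SE = √(0.221212 × 0.00124504) = 0.0166.
z = (0.6798 − 0.6587)/0.0166 = 0.0211/0.0166 = 1.27.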